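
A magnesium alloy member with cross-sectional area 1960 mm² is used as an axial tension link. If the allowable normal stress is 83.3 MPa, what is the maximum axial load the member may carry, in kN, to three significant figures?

163 kN

P_max = σ_allow · A = 83.3 · 1960 = 163300 N = 163.3 kN.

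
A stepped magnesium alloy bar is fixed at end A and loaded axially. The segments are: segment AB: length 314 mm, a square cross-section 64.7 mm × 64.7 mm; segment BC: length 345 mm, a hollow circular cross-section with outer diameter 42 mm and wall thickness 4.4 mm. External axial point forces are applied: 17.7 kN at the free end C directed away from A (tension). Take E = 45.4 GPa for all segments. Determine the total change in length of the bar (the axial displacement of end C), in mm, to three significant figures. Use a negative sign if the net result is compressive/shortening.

0.288 mm

Internal axial forces (sectioning from the free end, tension +): N_BC = 17.7 kN, N_AB = 17.7 kN.
A_AB = 4186 mm².
A_BC = 519.7 mm².
δ_AB = 17700·314/(4186·45400) = 0.02924 mm
δ_BC = 17700·345/(519.7·45400) = 0.2588 mm
δ = Σδ_i = 0.288 mm.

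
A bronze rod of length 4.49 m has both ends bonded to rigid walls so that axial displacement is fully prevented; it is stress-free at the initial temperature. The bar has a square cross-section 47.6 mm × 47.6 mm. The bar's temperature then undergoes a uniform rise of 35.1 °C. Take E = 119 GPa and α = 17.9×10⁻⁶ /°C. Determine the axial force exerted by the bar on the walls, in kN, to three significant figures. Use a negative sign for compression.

-169 kN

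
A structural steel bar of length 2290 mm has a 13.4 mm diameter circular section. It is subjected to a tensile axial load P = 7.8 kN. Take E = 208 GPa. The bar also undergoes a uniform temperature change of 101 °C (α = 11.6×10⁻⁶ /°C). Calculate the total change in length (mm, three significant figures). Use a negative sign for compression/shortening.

A = 141 mm².
δ_mech = NL/(AE) = 7800·2290/(141·208000) = 0.6089 mm.
δ_thermal = αLΔT = 11.6e-6·2290·101 = 2.683 mm.
δ = δ_mech + δ_thermal = 3.292 mm.

3.29 mm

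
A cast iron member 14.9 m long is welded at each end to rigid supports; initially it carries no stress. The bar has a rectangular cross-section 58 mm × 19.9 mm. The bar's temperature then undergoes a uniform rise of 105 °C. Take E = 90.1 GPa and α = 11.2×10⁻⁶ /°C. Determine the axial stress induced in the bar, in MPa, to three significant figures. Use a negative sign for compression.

Free thermal expansion αLΔT = 11.2e-6 · 14900 · 105 = 17.52 mm.
The walls impose strain ε = −(17.52)/14900 = -1.1760e-03; σ = Eε = 90100 · -1.1760e-03 = -106 MPa.

-106 MPa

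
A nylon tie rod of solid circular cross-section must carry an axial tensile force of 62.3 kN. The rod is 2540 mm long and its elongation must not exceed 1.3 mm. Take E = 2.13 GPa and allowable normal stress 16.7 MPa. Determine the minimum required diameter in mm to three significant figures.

270 mm

Required area A ≥ P/σ_allow = 62300/16.7 = 3731 mm².
For a solid circular section, d ≥ √(4A/π) = 68.92 mm.
Elongation limit: A ≥ PL/(Eδ_allow) = 62300·2540/(2130·1.3) = 57150 mm² ⇒ d ≥ 269.7 mm.
The elongation limit governs.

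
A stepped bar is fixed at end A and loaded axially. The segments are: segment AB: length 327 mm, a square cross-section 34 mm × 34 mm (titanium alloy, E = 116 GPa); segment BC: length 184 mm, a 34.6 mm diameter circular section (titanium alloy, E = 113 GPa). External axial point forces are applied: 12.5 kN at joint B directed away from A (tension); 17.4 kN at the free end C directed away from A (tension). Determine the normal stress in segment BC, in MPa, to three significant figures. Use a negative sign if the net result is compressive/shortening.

18.5 MPa

Internal axial forces (sectioning from the free end, tension +): N_BC = 17.4 kN, N_AB = 29.9 kN.
A_BC = 940.2 mm².
σ_BC = N_BC/A_BC = 17400/940.2 = 18.51 MPa.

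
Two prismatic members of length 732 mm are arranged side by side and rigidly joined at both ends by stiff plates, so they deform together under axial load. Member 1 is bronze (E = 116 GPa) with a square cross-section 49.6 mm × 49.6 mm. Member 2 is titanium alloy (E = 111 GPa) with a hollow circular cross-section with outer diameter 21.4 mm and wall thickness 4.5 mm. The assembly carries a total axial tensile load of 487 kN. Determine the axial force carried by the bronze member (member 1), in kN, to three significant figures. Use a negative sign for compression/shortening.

446 kN

A_1 = 2460 mm².
A_2 = 238.9 mm².
Equal strain + equilibrium ⇒ each member carries load in proportion to AE: A₁E₁ = 285400000 N, A₂E₂ = 26520000 N, ΣAE = 311900000 N.
F₁ = P·A₁E₁/ΣAE = 487000·285400000/311900000 = 445600 N.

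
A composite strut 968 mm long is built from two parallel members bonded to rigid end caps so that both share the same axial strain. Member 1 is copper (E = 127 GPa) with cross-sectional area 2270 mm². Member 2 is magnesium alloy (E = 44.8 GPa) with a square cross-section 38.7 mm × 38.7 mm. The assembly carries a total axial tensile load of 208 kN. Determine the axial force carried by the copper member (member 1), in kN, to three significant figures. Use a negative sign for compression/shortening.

A_2 = 1498 mm².
Equal strain + equilibrium ⇒ each member carries load in proportion to AE: A₁E₁ = 288300000 N, A₂E₂ = 67100000 N, ΣAE = 355400000 N.
F₁ = P·A₁E₁/ΣAE = 208000·288300000/355400000 = 168700 N.

169 kN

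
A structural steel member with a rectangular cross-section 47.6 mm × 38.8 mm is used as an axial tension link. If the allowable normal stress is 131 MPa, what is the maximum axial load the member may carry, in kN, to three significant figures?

A = 1847 mm².
P_max = σ_allow · A = 131 · 1847 = 241900 N = 241.9 kN.

242 kN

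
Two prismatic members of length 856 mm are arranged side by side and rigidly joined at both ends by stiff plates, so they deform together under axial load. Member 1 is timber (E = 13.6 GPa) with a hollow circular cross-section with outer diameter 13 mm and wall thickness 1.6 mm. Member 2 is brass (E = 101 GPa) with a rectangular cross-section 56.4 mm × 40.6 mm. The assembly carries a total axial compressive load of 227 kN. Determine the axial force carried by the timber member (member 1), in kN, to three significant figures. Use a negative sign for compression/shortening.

-0.762 kN

A_1 = 57.3 mm².
A_2 = 2290 mm².
Equal strain + equilibrium ⇒ each member carries load in proportion to AE: A₁E₁ = 779300 N, A₂E₂ = 231300000 N, ΣAE = 232100000 N.
F₁ = P·A₁E₁/ΣAE = -227000·779300/232100000 = -762.3 N.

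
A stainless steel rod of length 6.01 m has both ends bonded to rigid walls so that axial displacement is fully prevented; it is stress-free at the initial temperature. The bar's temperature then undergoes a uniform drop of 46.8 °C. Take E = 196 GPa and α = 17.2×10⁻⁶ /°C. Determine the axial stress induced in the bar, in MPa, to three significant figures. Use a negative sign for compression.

Free thermal expansion αLΔT = 17.2e-6 · 6010 · -46.8 = -4.838 mm.
The walls impose strain ε = −(-4.838)/6010 = 8.0496e-04; σ = Eε = 196000 · 8.0496e-04 = 157.8 MPa.

158 MPa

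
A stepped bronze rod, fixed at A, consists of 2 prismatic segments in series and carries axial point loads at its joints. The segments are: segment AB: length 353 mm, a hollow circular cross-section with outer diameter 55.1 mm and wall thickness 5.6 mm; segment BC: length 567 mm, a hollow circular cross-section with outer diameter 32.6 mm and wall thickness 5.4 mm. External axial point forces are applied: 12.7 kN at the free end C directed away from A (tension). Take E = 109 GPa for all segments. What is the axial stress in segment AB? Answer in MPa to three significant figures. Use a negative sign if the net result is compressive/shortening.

Internal axial forces (sectioning from the free end, tension +): N_BC = 12.7 kN, N_AB = 12.7 kN.
A_AB = 870.8 mm².
σ_AB = N_AB/A_AB = 12700/870.8 = 14.58 MPa.

14.6 MPa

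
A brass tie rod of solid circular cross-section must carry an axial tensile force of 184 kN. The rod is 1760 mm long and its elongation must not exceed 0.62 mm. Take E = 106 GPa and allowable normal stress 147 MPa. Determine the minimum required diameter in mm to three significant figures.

Required area A ≥ P/σ_allow = 184000/147 = 1252 mm².
For a solid circular section, d ≥ √(4A/π) = 39.92 mm.
Elongation limit: A ≥ PL/(Eδ_allow) = 184000·1760/(106000·0.62) = 4928 mm² ⇒ d ≥ 79.21 mm.
The elongation limit governs.

79.2 mm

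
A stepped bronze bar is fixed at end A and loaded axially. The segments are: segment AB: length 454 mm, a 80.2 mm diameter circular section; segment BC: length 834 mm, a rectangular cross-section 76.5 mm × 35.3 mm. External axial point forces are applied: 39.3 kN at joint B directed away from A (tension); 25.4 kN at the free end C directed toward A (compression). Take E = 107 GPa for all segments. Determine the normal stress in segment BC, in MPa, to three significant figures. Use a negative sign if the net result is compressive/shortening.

Internal axial forces (sectioning from the free end, tension +): N_BC = -25.4 kN, N_AB = 13.9 kN.
A_BC = 2700 mm².
σ_BC = N_BC/A_BC = -25400/2700 = -9.406 MPa.

-9.41 MPa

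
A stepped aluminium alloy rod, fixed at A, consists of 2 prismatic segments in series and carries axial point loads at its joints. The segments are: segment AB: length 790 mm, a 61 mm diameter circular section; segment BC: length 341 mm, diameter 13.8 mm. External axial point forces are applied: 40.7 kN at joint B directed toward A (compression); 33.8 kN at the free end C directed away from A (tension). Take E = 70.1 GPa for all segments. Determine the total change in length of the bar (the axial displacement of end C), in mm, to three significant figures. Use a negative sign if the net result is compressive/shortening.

1.07 mm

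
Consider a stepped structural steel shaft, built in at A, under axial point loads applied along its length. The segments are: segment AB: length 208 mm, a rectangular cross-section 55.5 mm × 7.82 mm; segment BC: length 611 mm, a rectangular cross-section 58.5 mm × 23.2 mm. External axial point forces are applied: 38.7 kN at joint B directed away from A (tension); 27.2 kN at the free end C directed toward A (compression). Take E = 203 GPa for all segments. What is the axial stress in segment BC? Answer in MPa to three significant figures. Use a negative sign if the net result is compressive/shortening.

-20.0 MPa

Internal axial forces (sectioning from the free end, tension +): N_BC = -27.2 kN, N_AB = 11.5 kN.
A_BC = 1357 mm².
σ_BC = N_BC/A_BC = -27200/1357 = -20.04 MPa.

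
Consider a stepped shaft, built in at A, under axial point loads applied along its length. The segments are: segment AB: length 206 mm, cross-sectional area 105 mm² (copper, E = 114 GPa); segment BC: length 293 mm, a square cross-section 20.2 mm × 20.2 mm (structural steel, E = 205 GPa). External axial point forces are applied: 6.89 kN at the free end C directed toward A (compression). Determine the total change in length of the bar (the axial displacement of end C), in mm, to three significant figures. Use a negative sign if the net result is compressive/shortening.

Internal axial forces (sectioning from the free end, tension +): N_BC = -6.89 kN, N_AB = -6.89 kN.
A_BC = 408 mm².
δ_AB = -6890·206/(105·114000) = -0.1186 mm
δ_BC = -6890·293/(408·205000) = -0.02413 mm
δ = Σδ_i = -0.1427 mm.

-0.143 mm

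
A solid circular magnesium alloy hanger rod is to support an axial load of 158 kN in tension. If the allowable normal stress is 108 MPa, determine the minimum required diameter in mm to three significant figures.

43.2 mm

Required area A ≥ P/σ_allow = 158000/108 = 1463 mm².
For a solid circular section, d ≥ √(4A/π) = 43.16 mm.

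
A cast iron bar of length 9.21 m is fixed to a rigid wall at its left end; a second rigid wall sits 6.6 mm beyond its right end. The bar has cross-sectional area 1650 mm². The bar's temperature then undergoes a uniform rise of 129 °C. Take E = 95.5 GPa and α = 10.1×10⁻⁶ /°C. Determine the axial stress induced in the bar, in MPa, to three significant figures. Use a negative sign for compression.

-56.0 MPa

Free thermal expansion αLΔT = 10.1e-6 · 9210 · 129 = 12 mm.
The walls engage after the gap closes; constrained expansion = 12 − 6.6 = 5.4 mm.
The walls impose strain ε = −(5.4)/9210 = -5.8629e-04; σ = Eε = 95500 · -5.8629e-04 = -55.99 MPa.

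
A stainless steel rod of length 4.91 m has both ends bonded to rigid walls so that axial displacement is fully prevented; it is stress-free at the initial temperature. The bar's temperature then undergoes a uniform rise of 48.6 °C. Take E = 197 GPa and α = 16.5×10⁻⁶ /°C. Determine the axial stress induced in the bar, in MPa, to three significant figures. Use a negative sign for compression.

-158 MPa

Free thermal expansion αLΔT = 16.5e-6 · 4910 · 48.6 = 3.937 mm.
The walls impose strain ε = −(3.937)/4910 = -8.0190e-04; σ = Eε = 197000 · -8.0190e-04 = -158 MPa.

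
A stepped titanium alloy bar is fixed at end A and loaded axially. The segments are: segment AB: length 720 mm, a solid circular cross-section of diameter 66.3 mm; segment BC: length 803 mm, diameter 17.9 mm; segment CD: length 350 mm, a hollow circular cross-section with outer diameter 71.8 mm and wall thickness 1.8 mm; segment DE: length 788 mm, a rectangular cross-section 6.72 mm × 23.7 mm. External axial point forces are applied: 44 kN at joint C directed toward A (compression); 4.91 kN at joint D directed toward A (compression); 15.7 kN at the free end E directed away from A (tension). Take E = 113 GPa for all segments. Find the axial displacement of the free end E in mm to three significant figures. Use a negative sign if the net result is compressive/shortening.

Internal axial forces (sectioning from the free end, tension +): N_DE = 15.7 kN, N_CD = 10.79 kN, N_BC = -33.21 kN, N_AB = -33.21 kN.
A_AB = 3452 mm².
A_BC = 251.6 mm².
A_CD = 395.8 mm².
A_DE = 159.3 mm².
δ_AB = -33210·720/(3452·113000) = -0.06129 mm
δ_BC = -33210·803/(251.6·113000) = -0.9378 mm
δ_CD = 10790·350/(395.8·113000) = 0.08443 mm
δ_DE = 15700·788/(159.3·113000) = 0.6874 mm
δ = Σδ_i = -0.2272 mm.

-0.227 mm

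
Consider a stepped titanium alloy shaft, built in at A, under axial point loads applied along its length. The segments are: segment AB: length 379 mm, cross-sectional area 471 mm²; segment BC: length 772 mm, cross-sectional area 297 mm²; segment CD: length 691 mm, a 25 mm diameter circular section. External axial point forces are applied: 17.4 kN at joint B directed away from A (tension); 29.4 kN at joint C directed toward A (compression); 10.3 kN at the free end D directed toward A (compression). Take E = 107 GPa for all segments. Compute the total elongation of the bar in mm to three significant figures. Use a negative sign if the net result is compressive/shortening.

-1.27 mm

Internal axial forces (sectioning from the free end, tension +): N_CD = -10.3 kN, N_BC = -39.7 kN, N_AB = -22.3 kN.
A_CD = 490.9 mm².
δ_AB = -22300·379/(471·107000) = -0.1677 mm
δ_BC = -39700·772/(297·107000) = -0.9644 mm
δ_CD = -10300·691/(490.9·107000) = -0.1355 mm
δ = Σδ_i = -1.268 mm.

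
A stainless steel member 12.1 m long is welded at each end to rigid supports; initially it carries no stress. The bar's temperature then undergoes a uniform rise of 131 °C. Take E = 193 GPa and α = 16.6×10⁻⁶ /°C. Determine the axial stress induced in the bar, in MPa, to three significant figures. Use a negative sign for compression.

-420 MPa

Free thermal expansion αLΔT = 16.6e-6 · 12100 · 131 = 26.31 mm.
The walls impose strain ε = −(26.31)/12100 = -2.1746e-03; σ = Eε = 193000 · -2.1746e-03 = -419.7 MPa.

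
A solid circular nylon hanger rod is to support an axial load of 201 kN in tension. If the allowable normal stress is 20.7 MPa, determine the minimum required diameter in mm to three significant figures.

111 mm

Required area A ≥ P/σ_allow = 201000/20.7 = 9710 mm².
For a solid circular section, d ≥ √(4A/π) = 111.2 mm.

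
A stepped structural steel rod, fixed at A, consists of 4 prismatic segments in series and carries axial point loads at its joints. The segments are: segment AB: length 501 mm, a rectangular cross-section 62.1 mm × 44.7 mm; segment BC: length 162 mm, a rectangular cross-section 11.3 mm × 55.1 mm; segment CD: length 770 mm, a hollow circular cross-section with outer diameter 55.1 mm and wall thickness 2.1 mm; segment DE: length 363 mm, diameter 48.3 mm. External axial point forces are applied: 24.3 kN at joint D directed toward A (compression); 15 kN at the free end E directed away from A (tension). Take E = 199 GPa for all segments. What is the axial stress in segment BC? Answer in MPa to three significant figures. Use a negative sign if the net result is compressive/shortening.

-14.9 MPa

Internal axial forces (sectioning from the free end, tension +): N_DE = 15 kN, N_CD = -9.3 kN, N_BC = -9.3 kN, N_AB = -9.3 kN.
A_BC = 622.6 mm².
σ_BC = N_BC/A_BC = -9300/622.6 = -14.94 MPa.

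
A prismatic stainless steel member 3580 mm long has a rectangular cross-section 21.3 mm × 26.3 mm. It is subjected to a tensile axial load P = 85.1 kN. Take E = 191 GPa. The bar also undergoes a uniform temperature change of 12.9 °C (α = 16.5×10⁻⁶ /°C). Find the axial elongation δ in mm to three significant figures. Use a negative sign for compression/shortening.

A = 560.2 mm².
δ_mech = NL/(AE) = 85100·3580/(560.2·191000) = 2.847 mm.
δ_thermal = αLΔT = 16.5e-6·3580·12.9 = 0.762 mm.
δ = δ_mech + δ_thermal = 3.609 mm.

3.61 mm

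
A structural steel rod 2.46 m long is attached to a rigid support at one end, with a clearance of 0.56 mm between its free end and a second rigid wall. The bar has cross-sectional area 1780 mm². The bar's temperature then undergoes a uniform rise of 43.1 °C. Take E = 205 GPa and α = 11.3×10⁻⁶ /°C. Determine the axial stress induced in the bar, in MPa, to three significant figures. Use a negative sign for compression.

-53.2 MPa

Free thermal expansion αLΔT = 11.3e-6 · 2460 · 43.1 = 1.198 mm.
The walls engage after the gap closes; constrained expansion = 1.198 − 0.56 = 0.6381 mm.
The walls impose strain ε = −(0.6381)/2460 = -2.5939e-04; σ = Eε = 205000 · -2.5939e-04 = -53.17 MPa.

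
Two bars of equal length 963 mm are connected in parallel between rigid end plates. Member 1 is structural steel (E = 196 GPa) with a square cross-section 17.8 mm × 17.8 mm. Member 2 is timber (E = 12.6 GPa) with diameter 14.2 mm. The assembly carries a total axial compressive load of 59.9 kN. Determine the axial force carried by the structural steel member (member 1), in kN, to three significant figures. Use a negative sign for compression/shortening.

A_1 = 316.8 mm².
A_2 = 158.4 mm².
Equal strain + equilibrium ⇒ each member carries load in proportion to AE: A₁E₁ = 62100000 N, A₂E₂ = 1995000 N, ΣAE = 64100000 N.
F₁ = P·A₁E₁/ΣAE = -59900·62100000/64100000 = -58040 N.

-58.0 kN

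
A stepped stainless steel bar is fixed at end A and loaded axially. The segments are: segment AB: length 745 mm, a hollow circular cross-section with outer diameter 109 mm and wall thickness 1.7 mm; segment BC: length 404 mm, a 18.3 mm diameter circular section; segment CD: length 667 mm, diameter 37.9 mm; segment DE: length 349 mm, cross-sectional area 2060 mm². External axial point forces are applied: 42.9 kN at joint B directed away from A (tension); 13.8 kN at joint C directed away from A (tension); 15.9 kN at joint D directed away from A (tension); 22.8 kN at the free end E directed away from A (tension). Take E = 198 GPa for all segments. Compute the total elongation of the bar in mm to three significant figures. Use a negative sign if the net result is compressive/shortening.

Internal axial forces (sectioning from the free end, tension +): N_DE = 22.8 kN, N_CD = 38.7 kN, N_BC = 52.5 kN, N_AB = 95.4 kN.
A_AB = 573.1 mm².
A_BC = 263 mm².
A_CD = 1128 mm².
δ_AB = 95400·745/(573.1·198000) = 0.6264 mm
δ_BC = 52500·404/(263·198000) = 0.4073 mm
δ_CD = 38700·667/(1128·198000) = 0.1156 mm
δ_DE = 22800·349/(2060·198000) = 0.01951 mm
δ = Σδ_i = 1.169 mm.

1.17 mm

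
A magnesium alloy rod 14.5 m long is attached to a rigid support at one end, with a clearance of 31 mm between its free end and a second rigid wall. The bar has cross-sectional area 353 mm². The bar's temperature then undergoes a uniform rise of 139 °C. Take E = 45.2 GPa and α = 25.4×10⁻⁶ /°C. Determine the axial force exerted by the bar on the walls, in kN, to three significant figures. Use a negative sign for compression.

Free thermal expansion αLΔT = 25.4e-6 · 14500 · 139 = 51.19 mm.
The walls engage after the gap closes; constrained expansion = 51.19 − 31 = 20.19 mm.
The walls impose strain ε = −(20.19)/14500 = -1.3927e-03; σ = Eε = 45200 · -1.3927e-03 = -62.95 MPa.
Wall reaction R = σ·A = -62.95·353 = -22220 N = -22.22 kN.

-22.2 kN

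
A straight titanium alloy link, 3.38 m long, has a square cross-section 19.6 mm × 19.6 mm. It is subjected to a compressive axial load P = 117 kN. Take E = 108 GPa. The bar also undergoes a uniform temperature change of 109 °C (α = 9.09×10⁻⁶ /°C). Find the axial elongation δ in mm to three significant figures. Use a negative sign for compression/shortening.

A = 384.2 mm².
δ_mech = NL/(AE) = -117000·3380/(384.2·108000) = -9.532 mm.
δ_thermal = αLΔT = 9.09e-6·3380·109 = 3.349 mm.
δ = δ_mech + δ_thermal = -6.183 mm.

-6.18 mm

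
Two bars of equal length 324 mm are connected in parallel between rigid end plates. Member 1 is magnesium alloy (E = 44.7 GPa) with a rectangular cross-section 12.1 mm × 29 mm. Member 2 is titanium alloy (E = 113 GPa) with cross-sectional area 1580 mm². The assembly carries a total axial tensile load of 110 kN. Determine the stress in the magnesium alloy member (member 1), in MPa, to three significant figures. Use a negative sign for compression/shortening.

25.3 MPa

A_1 = 350.9 mm².
Equal strain + equilibrium ⇒ each member carries load in proportion to AE: A₁E₁ = 15690000 N, A₂E₂ = 178500000 N, ΣAE = 194200000 N.
σ₁ = P·E₁/ΣAE = 110000·44700/194200000 = 25.32 MPa.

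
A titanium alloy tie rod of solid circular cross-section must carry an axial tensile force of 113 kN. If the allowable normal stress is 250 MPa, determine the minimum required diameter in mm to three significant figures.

Required area A ≥ P/σ_allow = 113000/250 = 452 mm².
For a solid circular section, d ≥ √(4A/π) = 23.99 mm.

24.0 mm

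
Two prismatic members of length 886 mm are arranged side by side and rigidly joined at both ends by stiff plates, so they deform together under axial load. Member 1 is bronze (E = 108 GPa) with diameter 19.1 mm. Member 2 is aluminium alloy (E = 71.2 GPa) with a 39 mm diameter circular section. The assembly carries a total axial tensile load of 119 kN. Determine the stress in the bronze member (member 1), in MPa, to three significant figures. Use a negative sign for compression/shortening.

A_1 = 286.5 mm².
A_2 = 1195 mm².
Equal strain + equilibrium ⇒ each member carries load in proportion to AE: A₁E₁ = 30940000 N, A₂E₂ = 85050000 N, ΣAE = 116000000 N.
σ₁ = P·E₁/ΣAE = 119000·108000/116000000 = 110.8 MPa.

111 MPa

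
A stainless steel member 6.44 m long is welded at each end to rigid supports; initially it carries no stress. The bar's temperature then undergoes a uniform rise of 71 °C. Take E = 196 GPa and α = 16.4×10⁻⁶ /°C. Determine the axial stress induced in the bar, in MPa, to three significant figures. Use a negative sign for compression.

Free thermal expansion αLΔT = 16.4e-6 · 6440 · 71 = 7.499 mm.
The walls impose strain ε = −(7.499)/6440 = -1.1644e-03; σ = Eε = 196000 · -1.1644e-03 = -228.2 MPa.

-228 MPa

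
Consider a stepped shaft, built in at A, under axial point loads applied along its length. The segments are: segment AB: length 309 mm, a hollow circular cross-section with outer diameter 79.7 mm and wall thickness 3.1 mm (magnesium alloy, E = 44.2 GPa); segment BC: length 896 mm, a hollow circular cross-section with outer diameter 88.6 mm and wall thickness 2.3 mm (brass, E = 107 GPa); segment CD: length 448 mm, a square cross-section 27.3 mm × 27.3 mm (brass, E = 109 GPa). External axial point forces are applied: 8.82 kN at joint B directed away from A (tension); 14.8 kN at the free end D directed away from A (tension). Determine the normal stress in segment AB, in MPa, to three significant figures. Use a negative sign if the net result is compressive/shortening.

31.7 MPa

Internal axial forces (sectioning from the free end, tension +): N_CD = 14.8 kN, N_BC = 14.8 kN, N_AB = 23.62 kN.
A_AB = 746 mm².
σ_AB = N_AB/A_AB = 23620/746 = 31.66 MPa.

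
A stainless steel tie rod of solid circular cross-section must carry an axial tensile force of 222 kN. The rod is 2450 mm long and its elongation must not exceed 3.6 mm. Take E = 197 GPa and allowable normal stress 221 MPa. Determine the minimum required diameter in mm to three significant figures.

35.8 mm

Required area A ≥ P/σ_allow = 222000/221 = 1005 mm².
For a solid circular section, d ≥ √(4A/π) = 35.76 mm.
Elongation limit: A ≥ PL/(Eδ_allow) = 222000·2450/(197000·3.6) = 766.9 mm² ⇒ d ≥ 31.25 mm.
The stress limit governs.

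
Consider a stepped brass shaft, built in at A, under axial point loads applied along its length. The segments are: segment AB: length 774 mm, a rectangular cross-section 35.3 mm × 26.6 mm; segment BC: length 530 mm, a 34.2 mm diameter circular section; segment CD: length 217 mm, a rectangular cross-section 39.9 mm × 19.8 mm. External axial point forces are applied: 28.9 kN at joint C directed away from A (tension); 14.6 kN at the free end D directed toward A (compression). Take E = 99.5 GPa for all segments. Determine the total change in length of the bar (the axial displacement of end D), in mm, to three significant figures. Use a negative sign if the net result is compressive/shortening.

0.161 mm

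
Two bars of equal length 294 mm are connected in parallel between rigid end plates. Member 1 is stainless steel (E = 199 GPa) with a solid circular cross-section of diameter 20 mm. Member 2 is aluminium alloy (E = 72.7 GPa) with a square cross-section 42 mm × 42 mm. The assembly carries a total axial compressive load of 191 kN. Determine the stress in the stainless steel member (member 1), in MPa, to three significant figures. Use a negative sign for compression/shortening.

-199 MPa

A_1 = 314.2 mm².
A_2 = 1764 mm².
Equal strain + equilibrium ⇒ each member carries load in proportion to AE: A₁E₁ = 62520000 N, A₂E₂ = 128200000 N, ΣAE = 190800000 N.
σ₁ = P·E₁/ΣAE = -191000·199000/190800000 = -199.2 MPa.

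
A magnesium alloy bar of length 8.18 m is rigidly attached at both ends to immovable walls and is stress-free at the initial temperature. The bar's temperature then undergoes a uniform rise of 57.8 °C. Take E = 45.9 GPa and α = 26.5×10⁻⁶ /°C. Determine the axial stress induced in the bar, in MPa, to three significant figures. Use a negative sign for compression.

-70.3 MPa

Free thermal expansion αLΔT = 26.5e-6 · 8180 · 57.8 = 12.53 mm.
The walls impose strain ε = −(12.53)/8180 = -1.5317e-03; σ = Eε = 45900 · -1.5317e-03 = -70.31 MPa.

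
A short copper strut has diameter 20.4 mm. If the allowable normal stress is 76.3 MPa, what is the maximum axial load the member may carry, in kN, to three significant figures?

24.9 kN

A = 326.9 mm².
P_max = σ_allow · A = 76.3 · 326.9 = 24940 N = 24.94 kN.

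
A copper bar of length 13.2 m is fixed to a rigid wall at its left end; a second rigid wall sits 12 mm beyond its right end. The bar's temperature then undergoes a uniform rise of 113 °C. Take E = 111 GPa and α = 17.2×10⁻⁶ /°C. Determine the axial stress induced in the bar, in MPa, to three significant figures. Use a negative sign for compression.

Free thermal expansion αLΔT = 17.2e-6 · 13200 · 113 = 25.66 mm.
The walls engage after the gap closes; constrained expansion = 25.66 − 12 = 13.66 mm.
The walls impose strain ε = −(13.66)/13200 = -1.0345e-03; σ = Eε = 111000 · -1.0345e-03 = -114.8 MPa.

-115 MPa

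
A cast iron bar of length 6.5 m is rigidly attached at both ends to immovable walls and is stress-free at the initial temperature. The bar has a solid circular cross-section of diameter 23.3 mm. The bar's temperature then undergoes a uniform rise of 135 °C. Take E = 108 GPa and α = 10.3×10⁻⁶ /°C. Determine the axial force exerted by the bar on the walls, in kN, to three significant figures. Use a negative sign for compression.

Free thermal expansion αLΔT = 10.3e-6 · 6500 · 135 = 9.038 mm.
The walls impose strain ε = −(9.038)/6500 = -1.3905e-03; σ = Eε = 108000 · -1.3905e-03 = -150.2 MPa.
Wall reaction R = σ·A = -150.2·426.4 = -64030 N = -64.03 kN.

-64.0 kN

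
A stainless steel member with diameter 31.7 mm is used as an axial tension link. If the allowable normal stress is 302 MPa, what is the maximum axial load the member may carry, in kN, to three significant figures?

A = 789.2 mm².
P_max = σ_allow · A = 302 · 789.2 = 238400 N = 238.4 kN.

238 kN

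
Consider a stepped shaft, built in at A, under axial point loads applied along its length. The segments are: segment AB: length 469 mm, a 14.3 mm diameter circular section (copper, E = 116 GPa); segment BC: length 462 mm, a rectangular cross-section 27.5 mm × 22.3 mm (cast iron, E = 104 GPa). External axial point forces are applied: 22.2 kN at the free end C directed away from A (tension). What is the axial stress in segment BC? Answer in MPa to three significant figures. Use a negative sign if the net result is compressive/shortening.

36.2 MPa

Internal axial forces (sectioning from the free end, tension +): N_BC = 22.2 kN, N_AB = 22.2 kN.
A_BC = 613.2 mm².
σ_BC = N_BC/A_BC = 22200/613.2 = 36.2 MPa.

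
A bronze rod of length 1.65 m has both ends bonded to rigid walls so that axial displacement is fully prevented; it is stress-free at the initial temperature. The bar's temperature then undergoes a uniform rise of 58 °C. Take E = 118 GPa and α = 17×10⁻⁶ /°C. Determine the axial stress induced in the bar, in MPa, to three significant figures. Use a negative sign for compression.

-116 MPa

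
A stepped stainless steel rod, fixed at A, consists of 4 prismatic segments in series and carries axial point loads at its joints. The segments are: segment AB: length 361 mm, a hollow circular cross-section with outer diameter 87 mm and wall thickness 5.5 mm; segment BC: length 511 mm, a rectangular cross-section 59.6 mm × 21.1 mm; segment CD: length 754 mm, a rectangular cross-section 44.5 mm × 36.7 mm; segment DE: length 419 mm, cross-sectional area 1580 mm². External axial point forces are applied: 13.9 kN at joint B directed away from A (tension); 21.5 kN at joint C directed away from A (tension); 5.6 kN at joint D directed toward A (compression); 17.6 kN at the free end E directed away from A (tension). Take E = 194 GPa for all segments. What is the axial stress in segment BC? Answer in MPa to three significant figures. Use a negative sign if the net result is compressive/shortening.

Internal axial forces (sectioning from the free end, tension +): N_DE = 17.6 kN, N_CD = 12 kN, N_BC = 33.5 kN, N_AB = 47.4 kN.
A_BC = 1258 mm².
σ_BC = N_BC/A_BC = 33500/1258 = 26.64 MPa.

26.6 MPa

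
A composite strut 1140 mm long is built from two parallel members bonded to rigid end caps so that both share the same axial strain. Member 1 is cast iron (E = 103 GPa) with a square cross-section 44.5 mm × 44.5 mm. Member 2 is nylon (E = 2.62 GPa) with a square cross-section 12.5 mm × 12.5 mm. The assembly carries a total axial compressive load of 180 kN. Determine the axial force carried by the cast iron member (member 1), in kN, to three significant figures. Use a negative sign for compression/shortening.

A_1 = 1980 mm².
A_2 = 156.2 mm².
Equal strain + equilibrium ⇒ each member carries load in proportion to AE: A₁E₁ = 204000000 N, A₂E₂ = 409400 N, ΣAE = 204400000 N.
F₁ = P·A₁E₁/ΣAE = -180000·204000000/204400000 = -179600 N.

-180 kN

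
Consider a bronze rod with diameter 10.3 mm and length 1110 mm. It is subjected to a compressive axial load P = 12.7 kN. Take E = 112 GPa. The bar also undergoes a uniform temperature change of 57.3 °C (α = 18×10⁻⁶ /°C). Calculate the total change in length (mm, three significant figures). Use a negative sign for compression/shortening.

A = 83.32 mm².
δ_mech = NL/(AE) = -12700·1110/(83.32·112000) = -1.511 mm.
δ_thermal = αLΔT = 18e-6·1110·57.3 = 1.145 mm.
δ = δ_mech + δ_thermal = -0.3657 mm.

-0.366 mm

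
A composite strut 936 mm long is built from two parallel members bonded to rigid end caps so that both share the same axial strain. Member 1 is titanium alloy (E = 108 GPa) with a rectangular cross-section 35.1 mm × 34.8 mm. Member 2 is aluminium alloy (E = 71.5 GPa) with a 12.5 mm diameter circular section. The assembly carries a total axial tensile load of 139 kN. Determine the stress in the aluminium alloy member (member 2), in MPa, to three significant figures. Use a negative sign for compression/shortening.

A_1 = 1221 mm².
A_2 = 122.7 mm².
Equal strain + equilibrium ⇒ each member carries load in proportion to AE: A₁E₁ = 131900000 N, A₂E₂ = 8774000 N, ΣAE = 140700000 N.
σ₂ = P·E₂/ΣAE = 139000·71500/140700000 = 70.64 MPa.

70.6 MPa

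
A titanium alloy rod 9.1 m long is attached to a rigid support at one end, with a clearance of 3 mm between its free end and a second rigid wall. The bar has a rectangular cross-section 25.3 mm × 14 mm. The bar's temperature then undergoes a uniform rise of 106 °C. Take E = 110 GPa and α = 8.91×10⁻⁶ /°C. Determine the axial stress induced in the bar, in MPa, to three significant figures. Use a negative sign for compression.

-67.6 MPa

Free thermal expansion αLΔT = 8.91e-6 · 9100 · 106 = 8.595 mm.
The walls engage after the gap closes; constrained expansion = 8.595 − 3 = 5.595 mm.
The walls impose strain ε = −(5.595)/9100 = -6.1479e-04; σ = Eε = 110000 · -6.1479e-04 = -67.63 MPa.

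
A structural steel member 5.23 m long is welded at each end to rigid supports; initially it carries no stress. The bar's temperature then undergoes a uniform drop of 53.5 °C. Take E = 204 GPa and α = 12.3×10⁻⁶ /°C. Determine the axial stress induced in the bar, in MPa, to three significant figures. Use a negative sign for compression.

Free thermal expansion αLΔT = 12.3e-6 · 5230 · -53.5 = -3.442 mm.
The walls impose strain ε = −(-3.442)/5230 = 6.5805e-04; σ = Eε = 204000 · 6.5805e-04 = 134.2 MPa.

134 MPa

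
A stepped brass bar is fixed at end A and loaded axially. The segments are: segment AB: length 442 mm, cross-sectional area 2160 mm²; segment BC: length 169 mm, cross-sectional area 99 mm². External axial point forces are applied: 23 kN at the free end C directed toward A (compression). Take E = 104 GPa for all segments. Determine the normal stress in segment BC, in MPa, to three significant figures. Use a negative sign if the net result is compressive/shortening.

Internal axial forces (sectioning from the free end, tension +): N_BC = -23 kN, N_AB = -23 kN.
σ_BC = N_BC/A_BC = -23000/99 = -232.3 MPa.

-232 MPa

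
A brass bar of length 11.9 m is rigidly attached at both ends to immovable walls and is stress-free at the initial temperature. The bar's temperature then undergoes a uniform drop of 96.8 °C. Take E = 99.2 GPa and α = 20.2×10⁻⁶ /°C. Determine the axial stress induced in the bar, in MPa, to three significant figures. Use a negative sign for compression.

194 MPa

Free thermal expansion αLΔT = 20.2e-6 · 11900 · -96.8 = -23.27 mm.
The walls impose strain ε = −(-23.27)/11900 = 1.9554e-03; σ = Eε = 99200 · 1.9554e-03 = 194 MPa.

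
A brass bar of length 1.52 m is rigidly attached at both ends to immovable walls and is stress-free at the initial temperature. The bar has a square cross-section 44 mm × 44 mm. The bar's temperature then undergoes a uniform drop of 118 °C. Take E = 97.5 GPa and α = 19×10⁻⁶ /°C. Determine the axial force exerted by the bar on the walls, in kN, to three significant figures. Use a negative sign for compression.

423 kN

Free thermal expansion αLΔT = 19e-6 · 1520 · -118 = -3.408 mm.
The walls impose strain ε = −(-3.408)/1520 = 2.2420e-03; σ = Eε = 97500 · 2.2420e-03 = 218.6 MPa.
Wall reaction R = σ·A = 218.6·1936 = 423200 N = 423.2 kN.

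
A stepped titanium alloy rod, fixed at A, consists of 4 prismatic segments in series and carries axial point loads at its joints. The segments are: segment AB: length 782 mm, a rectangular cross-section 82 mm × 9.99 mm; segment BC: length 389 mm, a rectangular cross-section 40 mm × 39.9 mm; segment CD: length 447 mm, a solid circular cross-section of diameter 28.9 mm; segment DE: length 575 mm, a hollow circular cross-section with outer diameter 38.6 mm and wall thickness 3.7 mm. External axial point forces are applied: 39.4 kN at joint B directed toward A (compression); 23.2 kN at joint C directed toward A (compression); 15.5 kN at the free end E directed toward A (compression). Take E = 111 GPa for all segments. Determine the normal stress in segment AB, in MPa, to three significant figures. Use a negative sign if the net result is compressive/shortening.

Internal axial forces (sectioning from the free end, tension +): N_DE = -15.5 kN, N_CD = -15.5 kN, N_BC = -38.7 kN, N_AB = -78.1 kN.
A_AB = 819.2 mm².
σ_AB = N_AB/A_AB = -78100/819.2 = -95.34 MPa.

-95.3 MPa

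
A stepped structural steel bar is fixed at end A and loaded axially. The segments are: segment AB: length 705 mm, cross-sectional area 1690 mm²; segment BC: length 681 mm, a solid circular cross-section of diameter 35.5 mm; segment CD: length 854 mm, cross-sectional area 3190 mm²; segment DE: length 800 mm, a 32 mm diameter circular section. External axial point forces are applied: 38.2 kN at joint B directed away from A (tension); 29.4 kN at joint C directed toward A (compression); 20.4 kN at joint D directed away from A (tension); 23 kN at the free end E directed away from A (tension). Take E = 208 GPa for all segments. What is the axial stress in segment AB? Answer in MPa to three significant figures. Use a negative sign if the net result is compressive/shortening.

30.9 MPa

Internal axial forces (sectioning from the free end, tension +): N_DE = 23 kN, N_CD = 43.4 kN, N_BC = 14 kN, N_AB = 52.2 kN.
σ_AB = N_AB/A_AB = 52200/1690 = 30.89 MPa.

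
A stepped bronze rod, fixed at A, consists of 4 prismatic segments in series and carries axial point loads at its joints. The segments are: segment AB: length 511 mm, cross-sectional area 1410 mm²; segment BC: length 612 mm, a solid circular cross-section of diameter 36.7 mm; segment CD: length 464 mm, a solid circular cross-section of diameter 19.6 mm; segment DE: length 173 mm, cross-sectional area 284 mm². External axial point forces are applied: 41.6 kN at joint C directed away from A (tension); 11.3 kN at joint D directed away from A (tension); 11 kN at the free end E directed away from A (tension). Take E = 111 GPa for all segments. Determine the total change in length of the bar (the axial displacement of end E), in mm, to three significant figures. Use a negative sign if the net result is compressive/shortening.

0.911 mm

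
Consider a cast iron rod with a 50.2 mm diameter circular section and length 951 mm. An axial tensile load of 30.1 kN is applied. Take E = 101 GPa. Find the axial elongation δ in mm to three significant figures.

0.143 mm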